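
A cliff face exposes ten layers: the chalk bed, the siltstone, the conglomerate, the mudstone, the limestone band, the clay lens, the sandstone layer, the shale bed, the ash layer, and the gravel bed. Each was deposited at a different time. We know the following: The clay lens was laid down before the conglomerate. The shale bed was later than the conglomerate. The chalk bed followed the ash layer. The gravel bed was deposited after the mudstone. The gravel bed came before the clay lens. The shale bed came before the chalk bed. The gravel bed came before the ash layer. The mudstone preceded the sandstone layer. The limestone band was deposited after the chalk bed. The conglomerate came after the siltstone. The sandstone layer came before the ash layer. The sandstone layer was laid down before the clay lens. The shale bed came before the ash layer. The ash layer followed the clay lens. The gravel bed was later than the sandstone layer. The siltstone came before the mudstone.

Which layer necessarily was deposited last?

the limestone band

Every other layer has a chain of constraints placing it before the limestone band, so the limestone band is last.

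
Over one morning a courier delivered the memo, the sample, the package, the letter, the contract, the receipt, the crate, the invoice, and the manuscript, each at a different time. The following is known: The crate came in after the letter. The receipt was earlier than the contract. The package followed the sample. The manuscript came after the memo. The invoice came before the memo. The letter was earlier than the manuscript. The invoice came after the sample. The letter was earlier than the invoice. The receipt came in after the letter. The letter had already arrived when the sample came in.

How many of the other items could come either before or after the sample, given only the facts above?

3

Forced before the sample: the letter; forced after the sample: the invoice, the manuscript, the memo, and the package.
That leaves the contract, the crate, and the receipt with no forced order relative to the sample — 3.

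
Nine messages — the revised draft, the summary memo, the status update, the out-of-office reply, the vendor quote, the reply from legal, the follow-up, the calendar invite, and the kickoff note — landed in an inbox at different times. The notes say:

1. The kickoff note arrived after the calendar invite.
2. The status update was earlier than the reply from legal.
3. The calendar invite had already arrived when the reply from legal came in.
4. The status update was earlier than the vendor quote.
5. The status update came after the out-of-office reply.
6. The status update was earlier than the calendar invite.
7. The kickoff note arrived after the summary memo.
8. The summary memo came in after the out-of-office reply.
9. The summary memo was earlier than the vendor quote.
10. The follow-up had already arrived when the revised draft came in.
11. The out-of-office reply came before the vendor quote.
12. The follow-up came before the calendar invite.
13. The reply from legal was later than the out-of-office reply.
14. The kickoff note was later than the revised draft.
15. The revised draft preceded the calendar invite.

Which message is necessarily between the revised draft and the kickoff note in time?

the calendar invite

Tracing the constraints gives the revised draft → the calendar invite → the kickoff note, so the calendar invite sits after the revised draft and before the kickoff note.
No other message is forced both after the revised draft and before the kickoff note.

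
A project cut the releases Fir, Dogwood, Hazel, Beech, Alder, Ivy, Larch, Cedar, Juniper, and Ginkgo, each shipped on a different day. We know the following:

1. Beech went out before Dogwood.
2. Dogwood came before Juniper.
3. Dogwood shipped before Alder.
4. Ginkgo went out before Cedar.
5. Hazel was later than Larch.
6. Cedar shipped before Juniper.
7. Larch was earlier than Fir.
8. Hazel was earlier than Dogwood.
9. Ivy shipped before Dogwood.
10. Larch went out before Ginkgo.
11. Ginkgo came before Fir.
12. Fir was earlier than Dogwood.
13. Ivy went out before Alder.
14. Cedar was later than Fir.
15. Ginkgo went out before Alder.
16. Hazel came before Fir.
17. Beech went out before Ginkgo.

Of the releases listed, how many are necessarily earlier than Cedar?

Directly stated before Cedar: Fir and Ginkgo.
Beech reaches Cedar via Beech → Ginkgo → Cedar.
Hazel reaches Cedar via Hazel → Fir → Cedar.
Larch reaches Cedar via Larch → Ginkgo → Cedar.
That's Beech, Fir, Ginkgo, Hazel, and Larch — 5 in all.

5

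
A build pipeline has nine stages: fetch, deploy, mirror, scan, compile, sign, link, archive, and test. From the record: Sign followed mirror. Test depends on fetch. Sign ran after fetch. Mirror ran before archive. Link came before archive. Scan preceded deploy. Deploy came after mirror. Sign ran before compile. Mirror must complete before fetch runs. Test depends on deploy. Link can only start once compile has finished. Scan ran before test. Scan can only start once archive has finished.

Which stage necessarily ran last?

test

Every other stage has a chain of constraints placing it before test, so test is last.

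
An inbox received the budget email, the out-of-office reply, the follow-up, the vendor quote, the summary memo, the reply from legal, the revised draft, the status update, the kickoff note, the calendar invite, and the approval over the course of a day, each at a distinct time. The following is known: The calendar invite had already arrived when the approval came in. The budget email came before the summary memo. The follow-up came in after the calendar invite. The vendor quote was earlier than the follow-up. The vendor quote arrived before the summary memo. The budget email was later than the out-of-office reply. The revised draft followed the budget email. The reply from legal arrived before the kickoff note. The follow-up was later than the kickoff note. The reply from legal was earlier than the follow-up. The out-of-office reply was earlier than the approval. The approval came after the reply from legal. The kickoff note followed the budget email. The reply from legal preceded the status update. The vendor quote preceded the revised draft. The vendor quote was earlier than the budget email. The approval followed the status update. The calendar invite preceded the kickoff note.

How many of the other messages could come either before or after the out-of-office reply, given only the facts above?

Forced after the out-of-office reply: the approval, the budget email, the follow-up, the kickoff note, the revised draft, and the summary memo.
That leaves the calendar invite, the reply from legal, the status update, and the vendor quote with no forced order relative to the out-of-office reply — 4.

4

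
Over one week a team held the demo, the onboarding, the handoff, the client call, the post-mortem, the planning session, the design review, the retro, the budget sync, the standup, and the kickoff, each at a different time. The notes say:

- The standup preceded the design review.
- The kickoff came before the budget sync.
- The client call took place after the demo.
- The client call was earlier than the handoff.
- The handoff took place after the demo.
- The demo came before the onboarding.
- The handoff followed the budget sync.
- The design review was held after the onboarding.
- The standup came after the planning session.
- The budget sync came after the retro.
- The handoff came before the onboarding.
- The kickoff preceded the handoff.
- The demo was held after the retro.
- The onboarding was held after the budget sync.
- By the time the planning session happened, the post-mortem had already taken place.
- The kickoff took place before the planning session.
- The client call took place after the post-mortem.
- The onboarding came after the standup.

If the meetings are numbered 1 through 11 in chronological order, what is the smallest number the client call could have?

4

The demo, the post-mortem, and the retro must all come before the client call — 3 forced predecessors.
Nothing else is forced ahead of the client call, so its earliest slot is position 3 + 1 = 4.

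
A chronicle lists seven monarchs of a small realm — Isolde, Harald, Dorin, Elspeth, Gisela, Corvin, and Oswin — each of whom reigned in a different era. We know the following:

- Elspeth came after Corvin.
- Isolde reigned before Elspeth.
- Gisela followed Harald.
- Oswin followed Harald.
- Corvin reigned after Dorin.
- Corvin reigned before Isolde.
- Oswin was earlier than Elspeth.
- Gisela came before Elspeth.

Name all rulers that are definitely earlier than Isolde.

Corvin, Dorin

Directly stated before Isolde: Corvin.
Dorin reaches Isolde via Dorin → Corvin → Isolde.
No chain forces Elspeth (or any of the others) ahead of Isolde.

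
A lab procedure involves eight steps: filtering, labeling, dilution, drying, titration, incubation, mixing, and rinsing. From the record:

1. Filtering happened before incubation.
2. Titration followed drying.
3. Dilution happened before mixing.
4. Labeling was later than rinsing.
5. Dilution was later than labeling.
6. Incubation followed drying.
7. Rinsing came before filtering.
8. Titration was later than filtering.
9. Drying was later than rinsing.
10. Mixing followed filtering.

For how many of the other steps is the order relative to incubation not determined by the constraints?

Forced before incubation: drying, filtering, and rinsing.
That leaves dilution, labeling, mixing, and titration with no forced order relative to incubation — 4.

4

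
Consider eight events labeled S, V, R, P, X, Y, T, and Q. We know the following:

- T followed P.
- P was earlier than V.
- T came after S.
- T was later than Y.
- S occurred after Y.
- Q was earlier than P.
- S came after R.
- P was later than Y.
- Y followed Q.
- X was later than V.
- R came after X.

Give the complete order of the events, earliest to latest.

Q, Y, P, V, X, R, S, T

The constraints fix every adjacent pair, so only one ordering works:
Q → Y → P → V → X → R → S → T.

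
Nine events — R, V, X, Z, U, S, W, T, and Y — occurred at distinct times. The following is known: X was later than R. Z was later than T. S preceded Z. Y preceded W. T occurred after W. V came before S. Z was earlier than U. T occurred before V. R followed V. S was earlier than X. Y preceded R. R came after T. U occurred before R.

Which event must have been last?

Every other event has a chain of constraints placing it before X, so X is last.

X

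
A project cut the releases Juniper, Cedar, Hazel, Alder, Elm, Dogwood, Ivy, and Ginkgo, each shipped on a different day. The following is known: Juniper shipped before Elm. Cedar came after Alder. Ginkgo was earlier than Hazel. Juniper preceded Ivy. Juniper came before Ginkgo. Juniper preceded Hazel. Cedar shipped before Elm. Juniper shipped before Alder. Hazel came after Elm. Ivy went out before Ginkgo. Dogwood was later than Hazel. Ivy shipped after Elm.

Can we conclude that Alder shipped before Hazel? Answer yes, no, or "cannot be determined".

Chain the constraints: Alder → Cedar → Elm → Hazel. Each link is directly stated, so Alder comes before Hazel.

yes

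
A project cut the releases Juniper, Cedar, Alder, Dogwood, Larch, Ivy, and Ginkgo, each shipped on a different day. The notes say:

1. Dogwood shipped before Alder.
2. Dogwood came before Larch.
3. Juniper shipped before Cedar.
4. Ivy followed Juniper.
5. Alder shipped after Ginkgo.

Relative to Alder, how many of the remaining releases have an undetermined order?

4

Forced before Alder: Dogwood and Ginkgo.
That leaves Cedar, Ivy, Juniper, and Larch with no forced order relative to Alder — 4.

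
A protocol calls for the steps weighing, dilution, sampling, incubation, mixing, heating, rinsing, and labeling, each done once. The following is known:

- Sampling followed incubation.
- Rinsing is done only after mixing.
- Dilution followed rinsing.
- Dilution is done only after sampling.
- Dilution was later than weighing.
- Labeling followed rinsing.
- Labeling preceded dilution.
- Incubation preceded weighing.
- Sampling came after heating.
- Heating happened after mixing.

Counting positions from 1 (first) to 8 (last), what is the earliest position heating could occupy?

2

Mixing must come before heating — 1 forced predecessor.
Nothing else is forced ahead of heating, so its earliest slot is position 1 + 1 = 2.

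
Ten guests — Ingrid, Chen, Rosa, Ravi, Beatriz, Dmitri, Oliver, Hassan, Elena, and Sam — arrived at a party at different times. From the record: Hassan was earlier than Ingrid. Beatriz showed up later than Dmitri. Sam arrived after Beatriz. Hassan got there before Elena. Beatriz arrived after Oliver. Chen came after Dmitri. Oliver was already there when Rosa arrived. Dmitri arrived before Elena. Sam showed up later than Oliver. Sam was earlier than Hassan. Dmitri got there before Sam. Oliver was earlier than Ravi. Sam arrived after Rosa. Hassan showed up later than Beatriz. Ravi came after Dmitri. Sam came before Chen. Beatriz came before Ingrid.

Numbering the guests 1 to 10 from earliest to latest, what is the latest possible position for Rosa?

5

Rosa must come before Chen, Elena, Hassan, Ingrid, and Sam — 5 guests forced after them.
Everything else can be placed before Rosa in some valid order, so Rosa can sit as late as position 10 − 5 = 5.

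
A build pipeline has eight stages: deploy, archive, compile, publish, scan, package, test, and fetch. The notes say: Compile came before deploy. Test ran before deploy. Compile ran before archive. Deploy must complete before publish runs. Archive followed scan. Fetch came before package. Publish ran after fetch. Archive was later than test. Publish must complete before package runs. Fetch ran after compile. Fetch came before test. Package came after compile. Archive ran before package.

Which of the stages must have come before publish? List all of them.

Directly stated before publish: deploy and fetch.
Compile reaches publish via compile → fetch → publish.
Test reaches publish via test → deploy → publish.
No chain forces archive (or any of the others) ahead of publish.

compile, deploy, fetch, test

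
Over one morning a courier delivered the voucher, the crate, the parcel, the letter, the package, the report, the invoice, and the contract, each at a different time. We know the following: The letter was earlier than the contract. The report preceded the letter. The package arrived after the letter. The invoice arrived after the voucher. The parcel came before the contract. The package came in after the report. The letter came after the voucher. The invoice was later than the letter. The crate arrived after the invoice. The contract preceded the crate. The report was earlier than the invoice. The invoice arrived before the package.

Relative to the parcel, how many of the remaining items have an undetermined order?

5

Forced after the parcel: the contract and the crate.
That leaves the invoice, the letter, the package, the report, and the voucher with no forced order relative to the parcel — 5.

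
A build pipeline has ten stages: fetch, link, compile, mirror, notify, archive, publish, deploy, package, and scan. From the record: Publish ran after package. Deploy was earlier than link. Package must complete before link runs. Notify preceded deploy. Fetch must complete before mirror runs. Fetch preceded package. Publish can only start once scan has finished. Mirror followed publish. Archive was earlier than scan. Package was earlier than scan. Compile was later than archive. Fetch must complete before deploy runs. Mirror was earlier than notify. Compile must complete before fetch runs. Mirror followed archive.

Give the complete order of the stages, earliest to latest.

archive, compile, fetch, package, scan, publish, mirror, notify, deploy, link

The constraints fix every adjacent pair, so only one ordering works:
archive → compile → fetch → package → scan → publish → mirror → notify → deploy → link.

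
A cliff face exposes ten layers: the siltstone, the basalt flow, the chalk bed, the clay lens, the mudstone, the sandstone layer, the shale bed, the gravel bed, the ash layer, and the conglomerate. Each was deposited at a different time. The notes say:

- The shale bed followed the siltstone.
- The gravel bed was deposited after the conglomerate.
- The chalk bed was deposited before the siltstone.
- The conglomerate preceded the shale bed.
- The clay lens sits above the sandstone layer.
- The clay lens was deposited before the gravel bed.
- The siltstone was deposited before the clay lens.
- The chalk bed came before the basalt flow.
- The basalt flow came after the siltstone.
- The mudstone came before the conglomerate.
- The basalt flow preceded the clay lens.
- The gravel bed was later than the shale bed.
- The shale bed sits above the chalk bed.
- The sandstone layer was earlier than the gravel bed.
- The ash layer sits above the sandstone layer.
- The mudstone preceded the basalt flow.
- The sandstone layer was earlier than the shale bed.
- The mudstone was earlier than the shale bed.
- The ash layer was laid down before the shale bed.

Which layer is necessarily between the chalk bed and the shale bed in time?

Tracing the constraints gives the chalk bed → the siltstone → the shale bed, so the siltstone sits after the chalk bed and before the shale bed.
No other layer is forced both after the chalk bed and before the shale bed.

the siltstone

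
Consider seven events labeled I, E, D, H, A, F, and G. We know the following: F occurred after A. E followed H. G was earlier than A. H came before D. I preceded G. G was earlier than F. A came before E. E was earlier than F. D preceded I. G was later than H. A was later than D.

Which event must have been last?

F

Every other event has a chain of constraints placing it before F, so F is last.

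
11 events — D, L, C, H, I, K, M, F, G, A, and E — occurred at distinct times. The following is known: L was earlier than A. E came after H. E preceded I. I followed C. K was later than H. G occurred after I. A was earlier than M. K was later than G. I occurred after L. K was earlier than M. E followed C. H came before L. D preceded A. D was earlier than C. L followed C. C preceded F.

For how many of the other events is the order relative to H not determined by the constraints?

3

Forced after H: A, E, G, I, K, L, and M.
That leaves C, D, and F with no forced order relative to H — 3.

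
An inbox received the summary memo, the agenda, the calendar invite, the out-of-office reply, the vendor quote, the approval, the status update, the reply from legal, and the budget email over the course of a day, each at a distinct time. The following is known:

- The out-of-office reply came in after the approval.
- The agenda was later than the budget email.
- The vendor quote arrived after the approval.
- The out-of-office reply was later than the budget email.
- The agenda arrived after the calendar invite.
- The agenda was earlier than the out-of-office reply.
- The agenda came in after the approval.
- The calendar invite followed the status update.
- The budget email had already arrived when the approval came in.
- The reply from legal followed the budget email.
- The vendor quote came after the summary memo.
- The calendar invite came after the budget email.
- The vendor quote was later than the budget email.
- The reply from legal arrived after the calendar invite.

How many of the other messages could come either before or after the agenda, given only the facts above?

Forced before the agenda: the approval, the budget email, the calendar invite, and the status update; forced after the agenda: the out-of-office reply.
That leaves the reply from legal, the summary memo, and the vendor quote with no forced order relative to the agenda — 3.

3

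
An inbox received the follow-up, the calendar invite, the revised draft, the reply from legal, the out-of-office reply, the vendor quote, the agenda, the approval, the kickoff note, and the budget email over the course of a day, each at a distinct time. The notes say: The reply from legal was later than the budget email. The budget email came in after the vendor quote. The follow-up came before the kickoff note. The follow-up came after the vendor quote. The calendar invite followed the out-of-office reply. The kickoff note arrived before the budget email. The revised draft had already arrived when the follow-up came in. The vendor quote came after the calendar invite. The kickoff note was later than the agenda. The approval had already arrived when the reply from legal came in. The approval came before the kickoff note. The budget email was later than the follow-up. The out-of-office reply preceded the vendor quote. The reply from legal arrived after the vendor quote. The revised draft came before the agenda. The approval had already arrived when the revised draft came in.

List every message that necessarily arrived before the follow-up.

the approval, the calendar invite, the out-of-office reply, the revised draft, the vendor quote

Directly stated before the follow-up: the revised draft and the vendor quote.
The approval reaches the follow-up via the approval → the revised draft → the follow-up.
The calendar invite reaches the follow-up via the calendar invite → the vendor quote → the follow-up.
The out-of-office reply reaches the follow-up via the out-of-office reply → the vendor quote → the follow-up.
No chain forces the reply from legal (or any of the others) ahead of the follow-up.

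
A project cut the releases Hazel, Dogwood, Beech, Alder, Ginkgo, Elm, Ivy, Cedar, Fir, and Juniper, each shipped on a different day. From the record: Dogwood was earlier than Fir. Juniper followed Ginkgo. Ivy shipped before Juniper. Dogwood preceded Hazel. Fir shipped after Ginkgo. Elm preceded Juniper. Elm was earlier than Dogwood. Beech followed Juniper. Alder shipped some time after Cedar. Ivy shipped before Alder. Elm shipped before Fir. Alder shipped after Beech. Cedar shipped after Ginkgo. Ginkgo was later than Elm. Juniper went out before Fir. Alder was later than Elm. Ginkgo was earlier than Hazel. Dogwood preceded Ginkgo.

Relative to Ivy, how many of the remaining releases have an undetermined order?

5

Forced after Ivy: Alder, Beech, Fir, and Juniper.
That leaves Cedar, Dogwood, Elm, Ginkgo, and Hazel with no forced order relative to Ivy — 5.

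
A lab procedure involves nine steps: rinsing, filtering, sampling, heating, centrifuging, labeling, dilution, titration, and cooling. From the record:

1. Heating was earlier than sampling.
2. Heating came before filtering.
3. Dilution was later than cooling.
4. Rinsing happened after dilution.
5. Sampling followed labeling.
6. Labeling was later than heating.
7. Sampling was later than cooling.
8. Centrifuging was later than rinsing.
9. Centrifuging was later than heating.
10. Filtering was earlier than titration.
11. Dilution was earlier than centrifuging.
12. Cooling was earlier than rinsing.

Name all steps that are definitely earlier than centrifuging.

cooling, dilution, heating, rinsing

Directly stated before centrifuging: dilution, heating, and rinsing.
Cooling reaches centrifuging via cooling → dilution → centrifuging.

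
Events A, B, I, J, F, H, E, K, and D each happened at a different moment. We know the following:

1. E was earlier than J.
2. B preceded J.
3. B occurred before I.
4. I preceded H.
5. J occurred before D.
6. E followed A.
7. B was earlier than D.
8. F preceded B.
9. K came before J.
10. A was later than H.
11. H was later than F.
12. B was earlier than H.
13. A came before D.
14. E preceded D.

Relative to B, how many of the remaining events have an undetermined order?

1

Forced before B: F; forced after B: A, D, E, H, I, and J.
That leaves K with no forced order relative to B — 1.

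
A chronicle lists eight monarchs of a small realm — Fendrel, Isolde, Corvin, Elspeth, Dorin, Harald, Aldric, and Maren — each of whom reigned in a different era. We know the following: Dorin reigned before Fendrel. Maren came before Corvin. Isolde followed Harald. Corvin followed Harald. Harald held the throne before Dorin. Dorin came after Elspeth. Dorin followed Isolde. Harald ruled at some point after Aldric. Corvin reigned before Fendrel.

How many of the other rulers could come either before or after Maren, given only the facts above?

5

Forced after Maren: Corvin and Fendrel.
That leaves Aldric, Dorin, Elspeth, Harald, and Isolde with no forced order relative to Maren — 5.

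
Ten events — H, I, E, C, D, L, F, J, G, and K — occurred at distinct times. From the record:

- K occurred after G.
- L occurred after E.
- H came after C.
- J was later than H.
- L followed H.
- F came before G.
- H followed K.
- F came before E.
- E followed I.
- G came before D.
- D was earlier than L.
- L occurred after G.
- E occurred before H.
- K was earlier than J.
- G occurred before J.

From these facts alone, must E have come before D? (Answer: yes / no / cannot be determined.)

No chain of stated constraints runs from E to D, and none runs from D to E either.
So the relative order of E and D is not fixed by the given facts.

cannot be determined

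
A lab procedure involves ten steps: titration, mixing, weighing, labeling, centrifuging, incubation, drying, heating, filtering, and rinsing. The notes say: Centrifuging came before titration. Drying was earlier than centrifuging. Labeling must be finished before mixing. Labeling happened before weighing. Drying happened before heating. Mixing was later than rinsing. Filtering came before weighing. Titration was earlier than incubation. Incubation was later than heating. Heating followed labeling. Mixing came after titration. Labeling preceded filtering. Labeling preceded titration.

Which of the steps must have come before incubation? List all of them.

Directly stated before incubation: heating and titration.
Centrifuging reaches incubation via centrifuging → titration → incubation.
Drying reaches incubation via drying → heating → incubation.
Labeling reaches incubation via labeling → titration → incubation.

centrifuging, drying, heating, labeling, titration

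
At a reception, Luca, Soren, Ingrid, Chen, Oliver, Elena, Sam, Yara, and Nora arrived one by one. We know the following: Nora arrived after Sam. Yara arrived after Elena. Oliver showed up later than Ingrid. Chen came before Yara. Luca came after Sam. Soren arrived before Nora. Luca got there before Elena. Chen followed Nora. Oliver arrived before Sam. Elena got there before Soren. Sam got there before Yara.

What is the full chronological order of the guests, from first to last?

The constraints fix every adjacent pair, so only one ordering works:
Ingrid → Oliver → Sam → Luca → Elena → Soren → Nora → Chen → Yara.

Ingrid, Oliver, Sam, Luca, Elena, Soren, Nora, Chen, Yara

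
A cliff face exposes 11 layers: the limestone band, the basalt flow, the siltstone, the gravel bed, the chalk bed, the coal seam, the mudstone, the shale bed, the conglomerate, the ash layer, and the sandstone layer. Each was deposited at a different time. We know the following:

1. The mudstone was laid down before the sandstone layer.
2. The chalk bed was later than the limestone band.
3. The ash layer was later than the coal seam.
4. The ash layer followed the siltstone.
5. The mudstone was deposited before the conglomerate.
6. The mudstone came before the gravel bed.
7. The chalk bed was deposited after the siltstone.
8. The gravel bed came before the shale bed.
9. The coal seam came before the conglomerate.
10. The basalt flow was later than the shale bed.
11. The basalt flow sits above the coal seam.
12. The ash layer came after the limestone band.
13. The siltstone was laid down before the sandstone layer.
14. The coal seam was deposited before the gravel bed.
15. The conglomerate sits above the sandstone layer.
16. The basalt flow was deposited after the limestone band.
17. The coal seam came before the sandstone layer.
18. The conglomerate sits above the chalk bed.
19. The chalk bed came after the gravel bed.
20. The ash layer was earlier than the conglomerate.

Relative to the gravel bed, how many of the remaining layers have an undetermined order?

Forced before the gravel bed: the coal seam and the mudstone; forced after the gravel bed: the basalt flow, the chalk bed, the conglomerate, and the shale bed.
That leaves the ash layer, the limestone band, the sandstone layer, and the siltstone with no forced order relative to the gravel bed — 4.

4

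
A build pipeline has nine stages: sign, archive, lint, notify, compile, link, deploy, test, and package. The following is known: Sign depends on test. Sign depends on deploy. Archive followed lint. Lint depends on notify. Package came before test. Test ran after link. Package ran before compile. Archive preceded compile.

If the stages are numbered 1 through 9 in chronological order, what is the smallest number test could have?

Link and package must both come before test — 2 forced predecessors.
Nothing else is forced ahead of test, so its earliest slot is position 2 + 1 = 3.

3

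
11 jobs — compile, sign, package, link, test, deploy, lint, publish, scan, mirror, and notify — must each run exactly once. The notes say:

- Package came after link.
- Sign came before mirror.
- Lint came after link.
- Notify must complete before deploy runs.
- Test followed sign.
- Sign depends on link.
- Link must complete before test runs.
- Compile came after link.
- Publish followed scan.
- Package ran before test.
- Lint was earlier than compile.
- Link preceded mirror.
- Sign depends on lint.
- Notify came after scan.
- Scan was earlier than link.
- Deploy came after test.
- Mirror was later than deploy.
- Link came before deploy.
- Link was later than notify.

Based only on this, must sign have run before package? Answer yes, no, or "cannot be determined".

No chain of stated constraints runs from sign to package, and none runs from package to sign either.
So the relative order of sign and package is not fixed by the given facts.

cannot be determined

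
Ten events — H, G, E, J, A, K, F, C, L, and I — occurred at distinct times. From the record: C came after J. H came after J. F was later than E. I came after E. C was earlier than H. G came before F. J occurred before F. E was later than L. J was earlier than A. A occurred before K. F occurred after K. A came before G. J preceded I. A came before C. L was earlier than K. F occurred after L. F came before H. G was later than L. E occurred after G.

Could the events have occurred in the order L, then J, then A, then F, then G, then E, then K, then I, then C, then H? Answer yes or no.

no

The constraints require G before F, but in the proposed sequence F appears ahead of G. That one violation is enough.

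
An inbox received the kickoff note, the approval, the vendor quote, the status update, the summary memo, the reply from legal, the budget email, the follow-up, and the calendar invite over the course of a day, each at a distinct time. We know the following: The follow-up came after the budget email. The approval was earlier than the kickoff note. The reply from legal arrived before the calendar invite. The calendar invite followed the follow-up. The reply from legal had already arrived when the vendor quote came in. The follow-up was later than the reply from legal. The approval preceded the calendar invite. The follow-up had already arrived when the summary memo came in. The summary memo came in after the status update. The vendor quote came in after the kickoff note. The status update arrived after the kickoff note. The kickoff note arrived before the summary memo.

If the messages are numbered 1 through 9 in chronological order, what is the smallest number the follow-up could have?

3

The budget email and the reply from legal must both come before the follow-up — 2 forced predecessors.
Nothing else is forced ahead of the follow-up, so its earliest slot is position 2 + 1 = 3.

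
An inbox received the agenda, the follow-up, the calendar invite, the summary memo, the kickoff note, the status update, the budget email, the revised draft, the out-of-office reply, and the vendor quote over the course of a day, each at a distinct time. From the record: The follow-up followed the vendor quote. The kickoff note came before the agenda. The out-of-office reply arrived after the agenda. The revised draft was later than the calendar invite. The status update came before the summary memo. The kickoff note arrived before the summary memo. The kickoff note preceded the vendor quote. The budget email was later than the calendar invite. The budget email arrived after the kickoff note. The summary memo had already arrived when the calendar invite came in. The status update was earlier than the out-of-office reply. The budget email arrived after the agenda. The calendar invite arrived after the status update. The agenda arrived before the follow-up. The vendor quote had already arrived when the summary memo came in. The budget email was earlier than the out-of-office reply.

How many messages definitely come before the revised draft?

Directly stated before the revised draft: the calendar invite.
The kickoff note reaches the revised draft via the kickoff note → the summary memo → the calendar invite → the revised draft.
The status update reaches the revised draft via the status update → the calendar invite → the revised draft.
The summary memo reaches the revised draft via the summary memo → the calendar invite → the revised draft.
Likewise the vendor quote reaches the revised draft by chaining the stated constraints.
That's the calendar invite, the kickoff note, the status update, the summary memo, and the vendor quote — 5 in all.

5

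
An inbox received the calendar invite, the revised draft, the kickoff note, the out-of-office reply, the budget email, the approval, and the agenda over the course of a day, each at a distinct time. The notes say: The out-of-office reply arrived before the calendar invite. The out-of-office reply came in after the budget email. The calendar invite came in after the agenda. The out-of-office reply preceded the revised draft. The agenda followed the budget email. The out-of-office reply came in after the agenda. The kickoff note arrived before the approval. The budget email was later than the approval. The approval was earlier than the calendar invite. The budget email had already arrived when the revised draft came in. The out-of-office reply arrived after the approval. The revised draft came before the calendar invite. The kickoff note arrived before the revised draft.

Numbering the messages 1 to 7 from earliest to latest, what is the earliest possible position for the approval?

2

The kickoff note must come before the approval — 1 forced predecessor.
Nothing else is forced ahead of the approval, so its earliest slot is position 1 + 1 = 2.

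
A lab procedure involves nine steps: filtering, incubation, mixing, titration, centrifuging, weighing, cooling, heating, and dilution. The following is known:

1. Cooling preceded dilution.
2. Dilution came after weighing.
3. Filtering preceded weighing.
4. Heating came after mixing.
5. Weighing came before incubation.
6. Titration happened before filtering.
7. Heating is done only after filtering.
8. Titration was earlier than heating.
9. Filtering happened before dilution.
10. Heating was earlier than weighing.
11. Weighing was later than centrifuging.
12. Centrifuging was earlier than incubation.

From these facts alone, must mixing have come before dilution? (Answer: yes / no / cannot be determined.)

Chain the constraints: mixing → heating → weighing → dilution. Each link is directly stated, so mixing comes before dilution.

yes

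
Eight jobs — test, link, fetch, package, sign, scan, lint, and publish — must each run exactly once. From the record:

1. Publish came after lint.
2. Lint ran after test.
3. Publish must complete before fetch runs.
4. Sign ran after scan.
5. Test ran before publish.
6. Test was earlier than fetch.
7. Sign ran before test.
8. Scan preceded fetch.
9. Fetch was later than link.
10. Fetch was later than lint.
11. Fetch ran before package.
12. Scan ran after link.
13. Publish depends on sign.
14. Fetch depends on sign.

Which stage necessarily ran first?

Link has a chain of constraints placing it before every other stage, so link must be first.

link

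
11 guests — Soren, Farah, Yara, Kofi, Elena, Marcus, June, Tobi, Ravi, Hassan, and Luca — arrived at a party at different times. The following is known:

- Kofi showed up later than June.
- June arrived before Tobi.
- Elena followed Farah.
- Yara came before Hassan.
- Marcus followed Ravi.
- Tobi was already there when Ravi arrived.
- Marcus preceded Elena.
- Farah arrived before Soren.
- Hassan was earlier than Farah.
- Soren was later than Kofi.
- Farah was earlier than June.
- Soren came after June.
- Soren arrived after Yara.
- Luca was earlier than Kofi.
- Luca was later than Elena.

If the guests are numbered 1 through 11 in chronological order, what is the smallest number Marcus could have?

7

Farah, Hassan, June, Ravi, Tobi, and Yara must all come before Marcus — 6 forced predecessors.
Nothing else is forced ahead of Marcus, so their earliest slot is position 6 + 1 = 7.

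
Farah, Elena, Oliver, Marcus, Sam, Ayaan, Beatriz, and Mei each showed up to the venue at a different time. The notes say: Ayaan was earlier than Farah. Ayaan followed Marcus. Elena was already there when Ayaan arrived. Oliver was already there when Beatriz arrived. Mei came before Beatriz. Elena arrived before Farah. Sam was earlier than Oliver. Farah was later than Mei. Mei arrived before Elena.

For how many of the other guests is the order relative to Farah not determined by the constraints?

3

Forced before Farah: Ayaan, Elena, Marcus, and Mei.
That leaves Beatriz, Oliver, and Sam with no forced order relative to Farah — 3.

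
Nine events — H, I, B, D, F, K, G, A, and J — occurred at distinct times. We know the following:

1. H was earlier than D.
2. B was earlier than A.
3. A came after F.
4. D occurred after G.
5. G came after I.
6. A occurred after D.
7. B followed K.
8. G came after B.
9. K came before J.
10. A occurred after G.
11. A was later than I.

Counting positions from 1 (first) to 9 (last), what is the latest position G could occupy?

7

G must come before A and D — 2 events forced after it.
Everything else can be placed before G in some valid order, so G can sit as late as position 9 − 2 = 7.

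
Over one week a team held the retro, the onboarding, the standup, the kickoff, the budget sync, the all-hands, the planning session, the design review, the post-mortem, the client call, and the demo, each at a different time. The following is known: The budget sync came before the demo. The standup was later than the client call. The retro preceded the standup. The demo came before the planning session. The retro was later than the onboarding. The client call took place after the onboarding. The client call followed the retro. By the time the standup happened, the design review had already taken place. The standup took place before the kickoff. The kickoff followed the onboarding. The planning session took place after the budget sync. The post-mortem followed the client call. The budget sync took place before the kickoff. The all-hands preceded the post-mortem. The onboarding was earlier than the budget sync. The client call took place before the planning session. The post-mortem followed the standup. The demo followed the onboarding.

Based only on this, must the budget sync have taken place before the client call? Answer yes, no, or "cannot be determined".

cannot be determined

No chain of stated constraints runs from the budget sync to the client call, and none runs from the client call to the budget sync either.
So the relative order of the budget sync and the client call is not fixed by the given facts.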